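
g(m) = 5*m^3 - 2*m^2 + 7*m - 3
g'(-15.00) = 3442.00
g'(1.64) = 40.78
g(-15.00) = -17433.00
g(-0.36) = -6.01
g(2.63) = 92.53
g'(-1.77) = 61.07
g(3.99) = 310.70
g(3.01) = 136.30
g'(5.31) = 408.70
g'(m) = 15*m^2 - 4*m + 7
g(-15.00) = -17433.00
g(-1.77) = -49.38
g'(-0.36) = 10.38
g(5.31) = 726.38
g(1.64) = 25.16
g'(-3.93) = 254.39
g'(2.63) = 100.23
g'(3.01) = 130.86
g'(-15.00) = 3442.00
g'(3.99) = 229.84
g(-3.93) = -364.89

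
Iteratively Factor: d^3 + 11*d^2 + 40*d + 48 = (d + 4)*(d^2 + 7*d + 12) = (d + 3)*(d + 4)*(d + 4)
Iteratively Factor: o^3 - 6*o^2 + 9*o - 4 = (o - 1)*(o^2 - 5*o + 4) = (o - 4)*(o - 1)*(o - 1)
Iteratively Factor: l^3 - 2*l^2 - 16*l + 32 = (l + 4)*(l^2 - 6*l + 8) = (l - 4)*(l + 4)*(l - 2)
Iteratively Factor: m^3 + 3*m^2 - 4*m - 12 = (m - 2)*(m^2 + 5*m + 6) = (m - 2)*(m + 3)*(m + 2)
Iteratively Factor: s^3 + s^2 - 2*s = (s - 1)*(s^2 + 2*s) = (s - 1)*(s + 2)*(s)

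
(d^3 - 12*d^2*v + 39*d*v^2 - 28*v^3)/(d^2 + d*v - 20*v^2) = (d^2 - 8*d*v + 7*v^2)/(d + 5*v)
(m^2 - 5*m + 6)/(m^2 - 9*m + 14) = (m - 3)/(m - 7)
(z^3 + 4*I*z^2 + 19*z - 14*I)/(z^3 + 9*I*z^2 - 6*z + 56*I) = (z - I)/(z + 4*I)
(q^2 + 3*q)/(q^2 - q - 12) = q/(q - 4)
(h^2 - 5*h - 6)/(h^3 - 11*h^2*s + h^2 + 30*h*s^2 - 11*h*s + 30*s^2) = (h - 6)/(h^2 - 11*h*s + 30*s^2)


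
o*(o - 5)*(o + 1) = o^3 - 4*o^2 - 5*o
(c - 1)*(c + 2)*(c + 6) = c^3 + 7*c^2 + 4*c - 12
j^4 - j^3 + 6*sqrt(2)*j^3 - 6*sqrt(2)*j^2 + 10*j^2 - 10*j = j*(j - 1)*(j + sqrt(2))*(j + 5*sqrt(2))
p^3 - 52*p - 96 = (p - 8)*(p + 2)*(p + 6)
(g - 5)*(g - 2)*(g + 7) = g^3 - 39*g + 70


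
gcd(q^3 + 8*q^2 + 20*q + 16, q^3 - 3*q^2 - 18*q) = 1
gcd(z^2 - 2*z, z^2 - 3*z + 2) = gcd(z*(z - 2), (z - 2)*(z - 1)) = z - 2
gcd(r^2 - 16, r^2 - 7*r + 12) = r - 4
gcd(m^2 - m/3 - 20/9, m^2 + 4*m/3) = m + 4/3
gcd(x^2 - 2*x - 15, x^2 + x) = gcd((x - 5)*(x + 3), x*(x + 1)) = 1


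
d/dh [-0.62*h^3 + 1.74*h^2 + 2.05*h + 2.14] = -1.86*h^2 + 3.48*h + 2.05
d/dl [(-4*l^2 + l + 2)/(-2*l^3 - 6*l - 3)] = ((8*l - 1)*(2*l^3 + 6*l + 3) + 6*(l^2 + 1)*(-4*l^2 + l + 2))/(2*l^3 + 6*l + 3)^2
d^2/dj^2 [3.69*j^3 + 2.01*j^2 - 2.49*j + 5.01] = 22.14*j + 4.02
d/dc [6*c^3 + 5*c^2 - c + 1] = 18*c^2 + 10*c - 1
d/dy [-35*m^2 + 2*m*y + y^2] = 2*m + 2*y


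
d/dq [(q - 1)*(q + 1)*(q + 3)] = 3*q^2 + 6*q - 1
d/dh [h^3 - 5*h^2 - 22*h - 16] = 3*h^2 - 10*h - 22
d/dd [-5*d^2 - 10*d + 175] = -10*d - 10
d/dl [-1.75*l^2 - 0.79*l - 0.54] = -3.5*l - 0.79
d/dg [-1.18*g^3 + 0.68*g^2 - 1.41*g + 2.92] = -3.54*g^2 + 1.36*g - 1.41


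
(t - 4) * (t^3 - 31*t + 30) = t^4 - 4*t^3 - 31*t^2 + 154*t - 120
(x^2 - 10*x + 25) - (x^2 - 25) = 50 - 10*x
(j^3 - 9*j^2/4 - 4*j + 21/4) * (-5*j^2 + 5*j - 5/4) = -5*j^5 + 65*j^4/4 + 15*j^3/2 - 695*j^2/16 + 125*j/4 - 105/16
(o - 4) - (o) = -4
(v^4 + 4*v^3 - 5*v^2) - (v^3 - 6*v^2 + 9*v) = v^4 + 3*v^3 + v^2 - 9*v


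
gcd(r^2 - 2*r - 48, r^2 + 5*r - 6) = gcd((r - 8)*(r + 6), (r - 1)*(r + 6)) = r + 6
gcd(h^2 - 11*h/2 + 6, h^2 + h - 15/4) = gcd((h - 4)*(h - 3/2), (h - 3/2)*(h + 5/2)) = h - 3/2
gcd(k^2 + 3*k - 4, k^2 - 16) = k + 4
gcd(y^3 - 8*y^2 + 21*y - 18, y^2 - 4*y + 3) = y - 3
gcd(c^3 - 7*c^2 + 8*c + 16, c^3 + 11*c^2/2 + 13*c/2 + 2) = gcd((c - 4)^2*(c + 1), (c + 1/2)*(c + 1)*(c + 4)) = c + 1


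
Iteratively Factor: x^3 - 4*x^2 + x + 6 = (x - 3)*(x^2 - x - 2) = (x - 3)*(x + 1)*(x - 2)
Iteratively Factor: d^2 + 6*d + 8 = (d + 4)*(d + 2)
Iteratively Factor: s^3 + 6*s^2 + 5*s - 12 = (s + 4)*(s^2 + 2*s - 3) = (s + 3)*(s + 4)*(s - 1)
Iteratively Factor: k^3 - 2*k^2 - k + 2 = (k - 2)*(k^2 - 1) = (k - 2)*(k - 1)*(k + 1)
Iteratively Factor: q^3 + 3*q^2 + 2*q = (q + 2)*(q^2 + q) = q*(q + 2)*(q + 1)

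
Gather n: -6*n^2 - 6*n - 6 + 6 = -6*n^2 - 6*n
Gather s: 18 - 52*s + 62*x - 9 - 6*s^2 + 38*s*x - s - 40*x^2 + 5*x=-6*s^2 + s*(38*x - 53) - 40*x^2 + 67*x + 9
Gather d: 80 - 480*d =80 - 480*d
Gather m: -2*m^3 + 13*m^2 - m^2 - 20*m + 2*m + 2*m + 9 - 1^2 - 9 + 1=-2*m^3 + 12*m^2 - 16*m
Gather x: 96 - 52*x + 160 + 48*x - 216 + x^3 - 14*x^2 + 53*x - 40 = x^3 - 14*x^2 + 49*x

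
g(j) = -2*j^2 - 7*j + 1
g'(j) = -4*j - 7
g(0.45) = -2.56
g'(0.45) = -8.80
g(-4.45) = -7.46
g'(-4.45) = 10.80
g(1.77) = -17.66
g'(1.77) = -14.08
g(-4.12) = -4.11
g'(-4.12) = 9.48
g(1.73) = -17.10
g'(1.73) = -13.92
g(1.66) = -16.13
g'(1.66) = -13.64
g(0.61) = -4.01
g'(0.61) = -9.44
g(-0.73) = 5.04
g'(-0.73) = -4.08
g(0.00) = 1.00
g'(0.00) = -7.00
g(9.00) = -224.00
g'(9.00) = -43.00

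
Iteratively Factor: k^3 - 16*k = (k - 4)*(k^2 + 4*k) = k*(k - 4)*(k + 4)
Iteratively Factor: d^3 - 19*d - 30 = (d + 3)*(d^2 - 3*d - 10) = (d + 2)*(d + 3)*(d - 5)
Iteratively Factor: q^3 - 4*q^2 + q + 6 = (q + 1)*(q^2 - 5*q + 6) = (q - 2)*(q + 1)*(q - 3)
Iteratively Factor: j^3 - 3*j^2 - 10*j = (j)*(j^2 - 3*j - 10) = j*(j - 5)*(j + 2)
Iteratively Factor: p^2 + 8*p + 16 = (p + 4)*(p + 4)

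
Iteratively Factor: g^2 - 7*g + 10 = (g - 2)*(g - 5)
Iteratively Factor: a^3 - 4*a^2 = (a)*(a^2 - 4*a) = a*(a - 4)*(a)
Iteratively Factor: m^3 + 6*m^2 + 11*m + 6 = (m + 3)*(m^2 + 3*m + 2) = (m + 2)*(m + 3)*(m + 1)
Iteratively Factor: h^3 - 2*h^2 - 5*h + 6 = (h - 3)*(h^2 + h - 2) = (h - 3)*(h - 1)*(h + 2)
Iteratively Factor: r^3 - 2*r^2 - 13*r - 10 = (r - 5)*(r^2 + 3*r + 2) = (r - 5)*(r + 1)*(r + 2)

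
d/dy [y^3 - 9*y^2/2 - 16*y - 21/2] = 3*y^2 - 9*y - 16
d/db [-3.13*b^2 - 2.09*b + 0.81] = -6.26*b - 2.09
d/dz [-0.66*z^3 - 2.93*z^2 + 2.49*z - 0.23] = -1.98*z^2 - 5.86*z + 2.49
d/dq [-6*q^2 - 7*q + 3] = -12*q - 7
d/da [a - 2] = 1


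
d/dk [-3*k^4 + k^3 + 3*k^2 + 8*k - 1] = -12*k^3 + 3*k^2 + 6*k + 8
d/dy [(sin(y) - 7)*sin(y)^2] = (3*sin(y) - 14)*sin(y)*cos(y)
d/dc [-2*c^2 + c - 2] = 1 - 4*c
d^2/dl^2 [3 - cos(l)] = cos(l)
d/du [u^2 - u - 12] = 2*u - 1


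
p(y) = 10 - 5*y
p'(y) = -5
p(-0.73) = 13.65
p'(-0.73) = -5.00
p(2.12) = -0.60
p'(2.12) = -5.00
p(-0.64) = 13.20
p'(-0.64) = -5.00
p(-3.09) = 25.45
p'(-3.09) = -5.00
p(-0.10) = 10.50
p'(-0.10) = -5.00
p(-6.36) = 41.80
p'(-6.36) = -5.00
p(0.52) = 7.40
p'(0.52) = -5.00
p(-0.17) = 10.85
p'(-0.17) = -5.00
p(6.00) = -20.00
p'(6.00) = -5.00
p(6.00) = -20.00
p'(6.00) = -5.00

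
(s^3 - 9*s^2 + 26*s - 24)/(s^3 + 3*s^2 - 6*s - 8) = (s^2 - 7*s + 12)/(s^2 + 5*s + 4)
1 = 1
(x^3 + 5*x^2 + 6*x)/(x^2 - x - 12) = x*(x + 2)/(x - 4)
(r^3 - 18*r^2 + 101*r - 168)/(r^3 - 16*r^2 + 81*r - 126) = (r - 8)/(r - 6)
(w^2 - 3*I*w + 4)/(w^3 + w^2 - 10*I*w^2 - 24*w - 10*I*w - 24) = (w + I)/(w^2 + w*(1 - 6*I) - 6*I)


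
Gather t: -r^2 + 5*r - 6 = -r^2 + 5*r - 6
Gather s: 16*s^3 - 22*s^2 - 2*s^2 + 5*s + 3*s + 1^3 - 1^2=16*s^3 - 24*s^2 + 8*s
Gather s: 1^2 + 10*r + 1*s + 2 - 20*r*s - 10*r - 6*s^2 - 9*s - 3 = -6*s^2 + s*(-20*r - 8)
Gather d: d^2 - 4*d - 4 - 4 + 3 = d^2 - 4*d - 5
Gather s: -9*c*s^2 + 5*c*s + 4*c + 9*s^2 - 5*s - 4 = 4*c + s^2*(9 - 9*c) + s*(5*c - 5) - 4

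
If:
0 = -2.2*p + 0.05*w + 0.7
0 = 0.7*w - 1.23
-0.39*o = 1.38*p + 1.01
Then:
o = -3.86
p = 0.36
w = 1.76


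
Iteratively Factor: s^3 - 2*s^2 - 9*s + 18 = (s - 3)*(s^2 + s - 6) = (s - 3)*(s + 3)*(s - 2)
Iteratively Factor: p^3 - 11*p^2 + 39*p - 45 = (p - 5)*(p^2 - 6*p + 9) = (p - 5)*(p - 3)*(p - 3)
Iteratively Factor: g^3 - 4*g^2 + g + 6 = (g - 2)*(g^2 - 2*g - 3) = (g - 3)*(g - 2)*(g + 1)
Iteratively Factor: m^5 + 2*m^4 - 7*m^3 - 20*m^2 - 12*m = (m - 3)*(m^4 + 5*m^3 + 8*m^2 + 4*m) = (m - 3)*(m + 1)*(m^3 + 4*m^2 + 4*m) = (m - 3)*(m + 1)*(m + 2)*(m^2 + 2*m) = (m - 3)*(m + 1)*(m + 2)^2*(m)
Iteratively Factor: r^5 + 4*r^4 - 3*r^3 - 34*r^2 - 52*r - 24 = (r + 2)*(r^4 + 2*r^3 - 7*r^2 - 20*r - 12) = (r + 2)^2*(r^3 - 7*r - 6) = (r + 1)*(r + 2)^2*(r^2 - r - 6) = (r + 1)*(r + 2)^3*(r - 3)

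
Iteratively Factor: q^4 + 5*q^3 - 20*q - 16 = (q - 2)*(q^3 + 7*q^2 + 14*q + 8) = (q - 2)*(q + 2)*(q^2 + 5*q + 4) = (q - 2)*(q + 2)*(q + 4)*(q + 1)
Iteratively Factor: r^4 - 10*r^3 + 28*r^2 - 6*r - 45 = (r - 5)*(r^3 - 5*r^2 + 3*r + 9) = (r - 5)*(r + 1)*(r^2 - 6*r + 9) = (r - 5)*(r - 3)*(r + 1)*(r - 3)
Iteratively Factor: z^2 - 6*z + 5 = (z - 1)*(z - 5)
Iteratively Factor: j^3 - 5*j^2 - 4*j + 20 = (j + 2)*(j^2 - 7*j + 10) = (j - 2)*(j + 2)*(j - 5)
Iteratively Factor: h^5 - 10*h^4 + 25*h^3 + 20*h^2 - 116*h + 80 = (h - 4)*(h^4 - 6*h^3 + h^2 + 24*h - 20) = (h - 5)*(h - 4)*(h^3 - h^2 - 4*h + 4) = (h - 5)*(h - 4)*(h - 2)*(h^2 + h - 2) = (h - 5)*(h - 4)*(h - 2)*(h - 1)*(h + 2)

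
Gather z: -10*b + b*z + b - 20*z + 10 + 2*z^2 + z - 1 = -9*b + 2*z^2 + z*(b - 19) + 9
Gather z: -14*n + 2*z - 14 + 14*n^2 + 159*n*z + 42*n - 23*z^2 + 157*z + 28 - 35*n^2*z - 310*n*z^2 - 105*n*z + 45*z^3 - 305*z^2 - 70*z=14*n^2 + 28*n + 45*z^3 + z^2*(-310*n - 328) + z*(-35*n^2 + 54*n + 89) + 14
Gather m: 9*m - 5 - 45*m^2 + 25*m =-45*m^2 + 34*m - 5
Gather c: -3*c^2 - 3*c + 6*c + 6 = -3*c^2 + 3*c + 6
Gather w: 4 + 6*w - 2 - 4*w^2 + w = -4*w^2 + 7*w + 2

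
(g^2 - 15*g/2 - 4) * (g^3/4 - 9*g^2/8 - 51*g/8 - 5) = g^5/4 - 3*g^4 + 17*g^3/16 + 757*g^2/16 + 63*g + 20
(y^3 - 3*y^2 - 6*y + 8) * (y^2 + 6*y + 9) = y^5 + 3*y^4 - 15*y^3 - 55*y^2 - 6*y + 72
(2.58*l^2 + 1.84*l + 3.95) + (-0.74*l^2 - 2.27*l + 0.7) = 1.84*l^2 - 0.43*l + 4.65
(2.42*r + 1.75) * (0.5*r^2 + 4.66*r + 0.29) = 1.21*r^3 + 12.1522*r^2 + 8.8568*r + 0.5075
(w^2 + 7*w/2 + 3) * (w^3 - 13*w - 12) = w^5 + 7*w^4/2 - 10*w^3 - 115*w^2/2 - 81*w - 36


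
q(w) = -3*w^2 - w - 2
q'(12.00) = -73.00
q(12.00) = -446.00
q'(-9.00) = 53.00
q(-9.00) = -236.00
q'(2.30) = -14.80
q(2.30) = -20.17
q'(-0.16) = -0.04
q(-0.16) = -1.92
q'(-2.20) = 12.20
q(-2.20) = -14.32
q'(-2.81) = 15.86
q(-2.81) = -22.88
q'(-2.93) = 16.58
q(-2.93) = -24.82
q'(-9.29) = 54.74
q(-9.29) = -251.62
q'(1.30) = -8.80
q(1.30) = -8.37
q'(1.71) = -11.26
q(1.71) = -12.48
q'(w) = -6*w - 1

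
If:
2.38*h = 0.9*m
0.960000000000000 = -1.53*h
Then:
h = -0.63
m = -1.66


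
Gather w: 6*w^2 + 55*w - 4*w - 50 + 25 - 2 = 6*w^2 + 51*w - 27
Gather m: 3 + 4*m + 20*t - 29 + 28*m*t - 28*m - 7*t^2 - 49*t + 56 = m*(28*t - 24) - 7*t^2 - 29*t + 30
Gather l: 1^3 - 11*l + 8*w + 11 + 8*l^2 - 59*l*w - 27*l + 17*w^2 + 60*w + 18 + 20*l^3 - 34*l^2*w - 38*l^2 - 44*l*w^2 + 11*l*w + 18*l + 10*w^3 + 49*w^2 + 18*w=20*l^3 + l^2*(-34*w - 30) + l*(-44*w^2 - 48*w - 20) + 10*w^3 + 66*w^2 + 86*w + 30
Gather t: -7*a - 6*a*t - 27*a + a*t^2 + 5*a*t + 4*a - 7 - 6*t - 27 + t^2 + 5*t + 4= -30*a + t^2*(a + 1) + t*(-a - 1) - 30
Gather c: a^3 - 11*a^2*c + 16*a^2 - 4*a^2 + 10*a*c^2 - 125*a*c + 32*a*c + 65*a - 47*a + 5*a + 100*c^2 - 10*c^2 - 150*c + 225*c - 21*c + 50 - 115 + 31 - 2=a^3 + 12*a^2 + 23*a + c^2*(10*a + 90) + c*(-11*a^2 - 93*a + 54) - 36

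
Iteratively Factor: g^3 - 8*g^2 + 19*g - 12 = (g - 4)*(g^2 - 4*g + 3) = (g - 4)*(g - 3)*(g - 1)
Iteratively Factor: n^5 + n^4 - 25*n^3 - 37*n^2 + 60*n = (n - 1)*(n^4 + 2*n^3 - 23*n^2 - 60*n) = (n - 1)*(n + 3)*(n^3 - n^2 - 20*n) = n*(n - 1)*(n + 3)*(n^2 - n - 20) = n*(n - 1)*(n + 3)*(n + 4)*(n - 5)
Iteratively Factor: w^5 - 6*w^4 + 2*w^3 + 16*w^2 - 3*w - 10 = (w - 1)*(w^4 - 5*w^3 - 3*w^2 + 13*w + 10) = (w - 1)*(w + 1)*(w^3 - 6*w^2 + 3*w + 10) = (w - 5)*(w - 1)*(w + 1)*(w^2 - w - 2) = (w - 5)*(w - 1)*(w + 1)^2*(w - 2)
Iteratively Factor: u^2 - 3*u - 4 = (u + 1)*(u - 4)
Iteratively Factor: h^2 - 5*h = (h)*(h - 5)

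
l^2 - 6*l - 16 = (l - 8)*(l + 2)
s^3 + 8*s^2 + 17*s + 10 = (s + 1)*(s + 2)*(s + 5)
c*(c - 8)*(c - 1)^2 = c^4 - 10*c^3 + 17*c^2 - 8*c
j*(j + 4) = j^2 + 4*j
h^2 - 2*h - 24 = (h - 6)*(h + 4)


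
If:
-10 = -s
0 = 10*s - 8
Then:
No Solution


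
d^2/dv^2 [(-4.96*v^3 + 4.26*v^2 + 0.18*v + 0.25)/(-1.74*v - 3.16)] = (30.033792*v^3 + 163.632384*v^2 + 297.171456*v - 84.611688)/(5.268024*v^3 + 28.701648*v^2 + 52.124832*v + 31.554496)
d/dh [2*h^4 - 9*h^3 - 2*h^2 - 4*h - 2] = 8*h^3 - 27*h^2 - 4*h - 4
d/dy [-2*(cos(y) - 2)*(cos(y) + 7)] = 2*(2*cos(y) + 5)*sin(y)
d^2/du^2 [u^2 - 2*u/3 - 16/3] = 2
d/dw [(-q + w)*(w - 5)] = -q + 2*w - 5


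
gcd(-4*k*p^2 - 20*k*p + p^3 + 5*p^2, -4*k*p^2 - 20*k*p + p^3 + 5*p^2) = -4*k*p^2 - 20*k*p + p^3 + 5*p^2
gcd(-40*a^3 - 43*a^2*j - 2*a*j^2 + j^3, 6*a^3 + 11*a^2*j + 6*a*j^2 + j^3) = a + j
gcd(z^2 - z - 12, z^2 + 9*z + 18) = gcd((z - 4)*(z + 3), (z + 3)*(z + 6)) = z + 3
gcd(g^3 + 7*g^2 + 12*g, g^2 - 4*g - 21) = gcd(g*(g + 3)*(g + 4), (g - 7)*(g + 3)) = g + 3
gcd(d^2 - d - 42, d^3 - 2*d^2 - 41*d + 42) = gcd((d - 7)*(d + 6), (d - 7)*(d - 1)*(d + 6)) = d^2 - d - 42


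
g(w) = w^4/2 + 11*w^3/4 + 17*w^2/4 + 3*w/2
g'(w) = 2*w^3 + 33*w^2/4 + 17*w/2 + 3/2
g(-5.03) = 70.08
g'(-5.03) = -87.05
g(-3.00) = 0.00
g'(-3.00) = -3.75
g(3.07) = 168.64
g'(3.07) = 163.22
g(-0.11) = -0.12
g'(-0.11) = 0.66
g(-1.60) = 0.49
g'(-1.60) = 0.83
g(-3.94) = 12.36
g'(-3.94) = -26.25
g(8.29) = 4232.75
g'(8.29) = 1778.38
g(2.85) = 135.44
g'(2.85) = 139.03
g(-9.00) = 1606.50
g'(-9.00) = -864.75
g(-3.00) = 0.00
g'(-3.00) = -3.75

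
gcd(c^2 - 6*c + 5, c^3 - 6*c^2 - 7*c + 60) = c - 5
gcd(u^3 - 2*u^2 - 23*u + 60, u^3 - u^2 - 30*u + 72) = u^2 - 7*u + 12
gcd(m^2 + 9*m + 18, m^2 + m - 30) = m + 6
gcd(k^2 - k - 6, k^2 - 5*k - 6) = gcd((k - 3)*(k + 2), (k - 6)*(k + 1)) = 1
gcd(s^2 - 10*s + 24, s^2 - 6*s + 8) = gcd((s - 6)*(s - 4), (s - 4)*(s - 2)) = s - 4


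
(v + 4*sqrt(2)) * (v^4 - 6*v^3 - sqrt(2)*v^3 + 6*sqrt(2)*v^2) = v^5 - 6*v^4 + 3*sqrt(2)*v^4 - 18*sqrt(2)*v^3 - 8*v^3 + 48*v^2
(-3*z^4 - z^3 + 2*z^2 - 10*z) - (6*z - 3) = -3*z^4 - z^3 + 2*z^2 - 16*z + 3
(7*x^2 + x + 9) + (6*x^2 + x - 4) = 13*x^2 + 2*x + 5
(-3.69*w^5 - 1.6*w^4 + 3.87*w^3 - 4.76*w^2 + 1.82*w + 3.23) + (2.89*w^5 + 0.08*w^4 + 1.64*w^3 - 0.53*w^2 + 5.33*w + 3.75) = -0.8*w^5 - 1.52*w^4 + 5.51*w^3 - 5.29*w^2 + 7.15*w + 6.98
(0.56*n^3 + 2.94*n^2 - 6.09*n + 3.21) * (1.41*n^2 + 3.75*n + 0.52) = 0.7896*n^5 + 6.2454*n^4 + 2.7293*n^3 - 16.7826*n^2 + 8.8707*n + 1.6692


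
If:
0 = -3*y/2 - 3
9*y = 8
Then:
No Solution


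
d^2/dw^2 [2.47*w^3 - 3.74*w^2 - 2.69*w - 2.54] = 14.82*w - 7.48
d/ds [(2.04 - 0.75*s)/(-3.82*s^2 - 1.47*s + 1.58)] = (-2.865*s^2 + 15.5856*s + 1.8138)/(14.5924*s^4 + 11.2308*s^3 - 9.9103*s^2 - 4.6452*s + 2.4964)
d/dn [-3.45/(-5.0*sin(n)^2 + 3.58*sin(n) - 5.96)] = (12.351 - 34.5*sin(n))*cos(n)/(5.0*sin(n)^2 - 3.58*sin(n) + 5.96)^2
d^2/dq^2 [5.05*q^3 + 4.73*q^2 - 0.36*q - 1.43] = 30.3*q + 9.46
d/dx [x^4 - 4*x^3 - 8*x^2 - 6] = 4*x*(x^2 - 3*x - 4)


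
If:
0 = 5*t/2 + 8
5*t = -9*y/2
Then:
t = -16/5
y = 32/9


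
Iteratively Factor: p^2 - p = (p)*(p - 1)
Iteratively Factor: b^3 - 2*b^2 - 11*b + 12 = (b + 3)*(b^2 - 5*b + 4) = (b - 1)*(b + 3)*(b - 4)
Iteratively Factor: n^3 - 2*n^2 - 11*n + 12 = (n - 1)*(n^2 - n - 12) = (n - 1)*(n + 3)*(n - 4)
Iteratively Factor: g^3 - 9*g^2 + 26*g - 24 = (g - 3)*(g^2 - 6*g + 8) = (g - 4)*(g - 3)*(g - 2)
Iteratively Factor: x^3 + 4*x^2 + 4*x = (x + 2)*(x^2 + 2*x) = (x + 2)^2*(x)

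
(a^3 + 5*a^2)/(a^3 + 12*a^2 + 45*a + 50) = a^2/(a^2 + 7*a + 10)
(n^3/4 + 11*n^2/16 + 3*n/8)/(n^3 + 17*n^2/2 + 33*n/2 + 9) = n*(4*n^2 + 11*n + 6)/(8*(2*n^3 + 17*n^2 + 33*n + 18))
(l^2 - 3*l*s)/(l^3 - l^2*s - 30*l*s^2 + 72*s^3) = l/(l^2 + 2*l*s - 24*s^2)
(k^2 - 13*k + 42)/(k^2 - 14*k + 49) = (k - 6)/(k - 7)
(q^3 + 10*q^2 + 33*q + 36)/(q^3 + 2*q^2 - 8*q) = (q^2 + 6*q + 9)/(q*(q - 2))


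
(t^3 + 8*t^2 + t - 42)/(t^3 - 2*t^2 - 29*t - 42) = (t^2 + 5*t - 14)/(t^2 - 5*t - 14)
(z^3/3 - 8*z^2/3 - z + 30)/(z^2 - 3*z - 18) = z/3 - 5/3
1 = 1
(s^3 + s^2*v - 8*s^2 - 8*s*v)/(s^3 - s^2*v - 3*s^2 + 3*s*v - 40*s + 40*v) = s*(s + v)/(s^2 - s*v + 5*s - 5*v)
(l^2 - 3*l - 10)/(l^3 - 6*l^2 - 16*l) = (l - 5)/(l*(l - 8))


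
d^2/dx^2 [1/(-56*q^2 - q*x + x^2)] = 2*(-56*q^2 - q*x + x^2 - (q - 2*x)^2)/(56*q^2 + q*x - x^2)^3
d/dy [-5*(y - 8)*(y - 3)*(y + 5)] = -15*y^2 + 60*y + 155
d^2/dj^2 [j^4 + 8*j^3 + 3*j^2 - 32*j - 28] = 12*j^2 + 48*j + 6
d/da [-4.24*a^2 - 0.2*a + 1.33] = -8.48*a - 0.2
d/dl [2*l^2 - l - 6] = 4*l - 1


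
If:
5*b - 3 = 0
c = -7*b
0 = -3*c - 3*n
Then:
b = 3/5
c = -21/5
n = 21/5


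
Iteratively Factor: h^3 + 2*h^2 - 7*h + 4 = (h - 1)*(h^2 + 3*h - 4) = (h - 1)*(h + 4)*(h - 1)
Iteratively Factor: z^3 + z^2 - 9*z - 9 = (z + 1)*(z^2 - 9) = (z - 3)*(z + 1)*(z + 3)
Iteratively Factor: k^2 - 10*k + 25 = (k - 5)*(k - 5)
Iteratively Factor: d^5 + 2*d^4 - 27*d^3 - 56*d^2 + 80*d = (d + 4)*(d^4 - 2*d^3 - 19*d^2 + 20*d) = (d + 4)^2*(d^3 - 6*d^2 + 5*d) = (d - 1)*(d + 4)^2*(d^2 - 5*d) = (d - 5)*(d - 1)*(d + 4)^2*(d)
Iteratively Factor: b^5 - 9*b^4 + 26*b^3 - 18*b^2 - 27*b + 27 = (b + 1)*(b^4 - 10*b^3 + 36*b^2 - 54*b + 27) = (b - 3)*(b + 1)*(b^3 - 7*b^2 + 15*b - 9) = (b - 3)^2*(b + 1)*(b^2 - 4*b + 3) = (b - 3)^2*(b - 1)*(b + 1)*(b - 3)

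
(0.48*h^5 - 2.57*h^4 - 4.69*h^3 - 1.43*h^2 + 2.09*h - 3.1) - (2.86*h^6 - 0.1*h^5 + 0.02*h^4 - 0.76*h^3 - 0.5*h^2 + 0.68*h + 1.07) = -2.86*h^6 + 0.58*h^5 - 2.59*h^4 - 3.93*h^3 - 0.93*h^2 + 1.41*h - 4.17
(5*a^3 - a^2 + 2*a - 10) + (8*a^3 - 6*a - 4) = 13*a^3 - a^2 - 4*a - 14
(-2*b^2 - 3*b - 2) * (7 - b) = 2*b^3 - 11*b^2 - 19*b - 14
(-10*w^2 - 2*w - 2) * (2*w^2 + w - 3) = -20*w^4 - 14*w^3 + 24*w^2 + 4*w + 6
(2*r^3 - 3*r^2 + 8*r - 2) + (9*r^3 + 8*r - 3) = 11*r^3 - 3*r^2 + 16*r - 5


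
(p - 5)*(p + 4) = p^2 - p - 20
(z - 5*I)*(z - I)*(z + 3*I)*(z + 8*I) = z^4 + 5*I*z^3 + 37*z^2 + 89*I*z + 120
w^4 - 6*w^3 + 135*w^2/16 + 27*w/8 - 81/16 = (w - 3)^2*(w - 3/4)*(w + 3/4)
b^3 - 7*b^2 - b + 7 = (b - 7)*(b - 1)*(b + 1)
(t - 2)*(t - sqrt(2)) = t^2 - 2*t - sqrt(2)*t + 2*sqrt(2)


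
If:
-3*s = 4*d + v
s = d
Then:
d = -v/7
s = -v/7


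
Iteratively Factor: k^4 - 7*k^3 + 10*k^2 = (k - 2)*(k^3 - 5*k^2) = k*(k - 2)*(k^2 - 5*k) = k*(k - 5)*(k - 2)*(k)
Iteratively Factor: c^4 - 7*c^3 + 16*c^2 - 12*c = (c)*(c^3 - 7*c^2 + 16*c - 12) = c*(c - 2)*(c^2 - 5*c + 6) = c*(c - 2)^2*(c - 3)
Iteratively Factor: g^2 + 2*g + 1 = (g + 1)*(g + 1)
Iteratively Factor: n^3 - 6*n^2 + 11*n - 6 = (n - 2)*(n^2 - 4*n + 3) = (n - 2)*(n - 1)*(n - 3)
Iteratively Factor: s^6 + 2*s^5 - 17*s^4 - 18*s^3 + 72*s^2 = (s + 4)*(s^5 - 2*s^4 - 9*s^3 + 18*s^2) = (s + 3)*(s + 4)*(s^4 - 5*s^3 + 6*s^2) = s*(s + 3)*(s + 4)*(s^3 - 5*s^2 + 6*s) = s^2*(s + 3)*(s + 4)*(s^2 - 5*s + 6) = s^2*(s - 2)*(s + 3)*(s + 4)*(s - 3)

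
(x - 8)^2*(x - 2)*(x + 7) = x^4 - 11*x^3 - 30*x^2 + 544*x - 896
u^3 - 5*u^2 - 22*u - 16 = (u - 8)*(u + 1)*(u + 2)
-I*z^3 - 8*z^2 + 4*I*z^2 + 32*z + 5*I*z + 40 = (z - 5)*(z - 8*I)*(-I*z - I)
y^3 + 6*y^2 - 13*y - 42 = (y - 3)*(y + 2)*(y + 7)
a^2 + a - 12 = (a - 3)*(a + 4)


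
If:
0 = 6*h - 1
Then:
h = 1/6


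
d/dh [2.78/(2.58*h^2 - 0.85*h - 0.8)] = (2.363 - 14.3448*h)/(-2.58*h^2 + 0.85*h + 0.8)^2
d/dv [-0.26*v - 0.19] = -0.260000000000000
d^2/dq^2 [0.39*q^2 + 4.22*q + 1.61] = 0.780000000000000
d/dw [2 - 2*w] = -2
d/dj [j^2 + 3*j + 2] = 2*j + 3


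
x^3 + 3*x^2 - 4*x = x*(x - 1)*(x + 4)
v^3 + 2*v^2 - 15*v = v*(v - 3)*(v + 5)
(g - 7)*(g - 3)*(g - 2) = g^3 - 12*g^2 + 41*g - 42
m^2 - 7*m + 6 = (m - 6)*(m - 1)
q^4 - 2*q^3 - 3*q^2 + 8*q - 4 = (q - 2)*(q - 1)^2*(q + 2)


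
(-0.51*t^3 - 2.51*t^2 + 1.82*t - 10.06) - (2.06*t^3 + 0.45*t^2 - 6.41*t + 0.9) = -2.57*t^3 - 2.96*t^2 + 8.23*t - 10.96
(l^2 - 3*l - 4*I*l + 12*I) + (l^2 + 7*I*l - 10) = 2*l^2 - 3*l + 3*I*l - 10 + 12*I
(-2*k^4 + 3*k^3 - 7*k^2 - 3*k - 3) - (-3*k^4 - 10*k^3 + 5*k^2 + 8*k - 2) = k^4 + 13*k^3 - 12*k^2 - 11*k - 1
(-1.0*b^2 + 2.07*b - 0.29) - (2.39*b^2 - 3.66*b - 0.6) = -3.39*b^2 + 5.73*b + 0.31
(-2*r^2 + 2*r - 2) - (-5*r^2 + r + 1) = 3*r^2 + r - 3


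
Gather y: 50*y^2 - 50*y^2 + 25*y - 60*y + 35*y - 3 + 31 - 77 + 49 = 0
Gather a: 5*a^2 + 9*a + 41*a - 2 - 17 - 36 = 5*a^2 + 50*a - 55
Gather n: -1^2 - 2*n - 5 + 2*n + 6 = 0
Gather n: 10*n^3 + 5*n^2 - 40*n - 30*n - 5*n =10*n^3 + 5*n^2 - 75*n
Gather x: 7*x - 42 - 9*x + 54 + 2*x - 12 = 0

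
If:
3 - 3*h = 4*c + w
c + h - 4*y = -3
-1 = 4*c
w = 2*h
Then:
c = -1/4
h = 4/5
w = 8/5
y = 71/80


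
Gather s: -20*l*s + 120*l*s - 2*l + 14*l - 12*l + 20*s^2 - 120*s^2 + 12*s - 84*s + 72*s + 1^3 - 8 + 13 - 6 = 100*l*s - 100*s^2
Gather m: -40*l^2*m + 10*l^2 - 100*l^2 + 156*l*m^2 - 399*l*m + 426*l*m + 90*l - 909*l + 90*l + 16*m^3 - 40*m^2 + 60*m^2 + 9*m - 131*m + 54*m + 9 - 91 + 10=-90*l^2 - 729*l + 16*m^3 + m^2*(156*l + 20) + m*(-40*l^2 + 27*l - 68) - 72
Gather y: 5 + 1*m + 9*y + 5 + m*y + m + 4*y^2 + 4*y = 2*m + 4*y^2 + y*(m + 13) + 10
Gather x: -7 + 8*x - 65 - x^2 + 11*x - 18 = -x^2 + 19*x - 90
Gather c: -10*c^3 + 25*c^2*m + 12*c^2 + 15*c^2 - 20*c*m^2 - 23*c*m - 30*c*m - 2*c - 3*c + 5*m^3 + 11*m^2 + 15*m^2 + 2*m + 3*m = -10*c^3 + c^2*(25*m + 27) + c*(-20*m^2 - 53*m - 5) + 5*m^3 + 26*m^2 + 5*m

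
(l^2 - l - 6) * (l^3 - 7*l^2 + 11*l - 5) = l^5 - 8*l^4 + 12*l^3 + 26*l^2 - 61*l + 30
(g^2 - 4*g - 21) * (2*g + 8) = 2*g^3 - 74*g - 168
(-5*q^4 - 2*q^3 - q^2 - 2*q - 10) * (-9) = 45*q^4 + 18*q^3 + 9*q^2 + 18*q + 90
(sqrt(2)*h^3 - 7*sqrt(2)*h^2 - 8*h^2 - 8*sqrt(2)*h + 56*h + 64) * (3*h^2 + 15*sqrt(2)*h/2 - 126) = 3*sqrt(2)*h^5 - 21*sqrt(2)*h^4 - 9*h^4 - 210*sqrt(2)*h^3 + 63*h^3 + 1080*h^2 + 1302*sqrt(2)*h^2 - 7056*h + 1488*sqrt(2)*h - 8064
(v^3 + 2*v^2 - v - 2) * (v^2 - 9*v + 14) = v^5 - 7*v^4 - 5*v^3 + 35*v^2 + 4*v - 28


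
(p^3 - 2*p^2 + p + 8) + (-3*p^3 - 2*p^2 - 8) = -2*p^3 - 4*p^2 + p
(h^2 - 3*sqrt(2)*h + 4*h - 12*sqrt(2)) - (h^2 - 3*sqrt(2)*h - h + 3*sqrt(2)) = 5*h - 15*sqrt(2)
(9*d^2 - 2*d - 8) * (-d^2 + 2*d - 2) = -9*d^4 + 20*d^3 - 14*d^2 - 12*d + 16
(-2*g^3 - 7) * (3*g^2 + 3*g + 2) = -6*g^5 - 6*g^4 - 4*g^3 - 21*g^2 - 21*g - 14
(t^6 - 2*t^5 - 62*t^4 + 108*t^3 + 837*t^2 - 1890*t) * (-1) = -t^6 + 2*t^5 + 62*t^4 - 108*t^3 - 837*t^2 + 1890*t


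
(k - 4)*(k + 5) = k^2 + k - 20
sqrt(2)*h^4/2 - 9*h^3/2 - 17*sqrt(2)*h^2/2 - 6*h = h*(h - 6*sqrt(2))*(h + sqrt(2))*(sqrt(2)*h/2 + 1/2)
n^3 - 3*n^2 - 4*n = n*(n - 4)*(n + 1)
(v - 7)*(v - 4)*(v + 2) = v^3 - 9*v^2 + 6*v + 56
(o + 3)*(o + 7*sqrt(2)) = o^2 + 3*o + 7*sqrt(2)*o + 21*sqrt(2)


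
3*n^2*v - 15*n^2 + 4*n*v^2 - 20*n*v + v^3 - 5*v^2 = (n + v)*(3*n + v)*(v - 5)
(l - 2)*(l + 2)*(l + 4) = l^3 + 4*l^2 - 4*l - 16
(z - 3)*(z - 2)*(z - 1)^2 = z^4 - 7*z^3 + 17*z^2 - 17*z + 6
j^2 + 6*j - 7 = (j - 1)*(j + 7)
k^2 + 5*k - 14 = (k - 2)*(k + 7)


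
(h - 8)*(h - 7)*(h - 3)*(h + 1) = h^4 - 17*h^3 + 83*h^2 - 67*h - 168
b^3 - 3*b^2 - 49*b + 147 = (b - 7)*(b - 3)*(b + 7)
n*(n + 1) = n^2 + n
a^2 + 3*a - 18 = (a - 3)*(a + 6)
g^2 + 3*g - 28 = (g - 4)*(g + 7)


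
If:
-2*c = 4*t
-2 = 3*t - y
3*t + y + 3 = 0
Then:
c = 5/3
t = -5/6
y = -1/2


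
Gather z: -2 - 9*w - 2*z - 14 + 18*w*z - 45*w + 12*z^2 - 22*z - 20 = -54*w + 12*z^2 + z*(18*w - 24) - 36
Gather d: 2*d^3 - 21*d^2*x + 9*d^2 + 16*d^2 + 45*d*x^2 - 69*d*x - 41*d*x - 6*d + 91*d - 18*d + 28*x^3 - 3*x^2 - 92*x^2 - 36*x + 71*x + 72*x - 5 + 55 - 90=2*d^3 + d^2*(25 - 21*x) + d*(45*x^2 - 110*x + 67) + 28*x^3 - 95*x^2 + 107*x - 40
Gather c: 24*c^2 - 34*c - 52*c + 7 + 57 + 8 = 24*c^2 - 86*c + 72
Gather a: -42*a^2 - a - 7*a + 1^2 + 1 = -42*a^2 - 8*a + 2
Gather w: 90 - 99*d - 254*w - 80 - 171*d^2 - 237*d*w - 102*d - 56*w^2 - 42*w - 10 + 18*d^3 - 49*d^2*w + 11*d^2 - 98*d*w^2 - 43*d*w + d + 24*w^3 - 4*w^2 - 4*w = 18*d^3 - 160*d^2 - 200*d + 24*w^3 + w^2*(-98*d - 60) + w*(-49*d^2 - 280*d - 300)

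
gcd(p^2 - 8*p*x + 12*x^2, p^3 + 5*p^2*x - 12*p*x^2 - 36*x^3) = 1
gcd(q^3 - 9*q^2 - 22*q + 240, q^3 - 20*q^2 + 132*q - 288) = q^2 - 14*q + 48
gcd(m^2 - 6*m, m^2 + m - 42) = m - 6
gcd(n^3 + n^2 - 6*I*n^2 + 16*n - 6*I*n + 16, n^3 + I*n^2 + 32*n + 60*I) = n + 2*I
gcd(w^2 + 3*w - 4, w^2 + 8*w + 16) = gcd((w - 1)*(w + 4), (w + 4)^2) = w + 4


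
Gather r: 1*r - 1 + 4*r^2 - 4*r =4*r^2 - 3*r - 1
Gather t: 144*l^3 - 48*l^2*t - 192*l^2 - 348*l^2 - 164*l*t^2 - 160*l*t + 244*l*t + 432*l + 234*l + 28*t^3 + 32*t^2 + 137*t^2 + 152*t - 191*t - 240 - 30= 144*l^3 - 540*l^2 + 666*l + 28*t^3 + t^2*(169 - 164*l) + t*(-48*l^2 + 84*l - 39) - 270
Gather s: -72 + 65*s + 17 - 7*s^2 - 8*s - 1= -7*s^2 + 57*s - 56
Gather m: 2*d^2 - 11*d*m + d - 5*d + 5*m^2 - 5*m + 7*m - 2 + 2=2*d^2 - 4*d + 5*m^2 + m*(2 - 11*d)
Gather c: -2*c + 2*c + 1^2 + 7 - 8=0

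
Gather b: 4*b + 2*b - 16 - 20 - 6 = 6*b - 42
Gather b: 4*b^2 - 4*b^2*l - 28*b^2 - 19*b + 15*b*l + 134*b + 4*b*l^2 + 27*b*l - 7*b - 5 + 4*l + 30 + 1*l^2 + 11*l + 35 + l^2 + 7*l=b^2*(-4*l - 24) + b*(4*l^2 + 42*l + 108) + 2*l^2 + 22*l + 60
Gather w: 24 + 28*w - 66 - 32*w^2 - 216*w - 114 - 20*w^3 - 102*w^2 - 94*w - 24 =-20*w^3 - 134*w^2 - 282*w - 180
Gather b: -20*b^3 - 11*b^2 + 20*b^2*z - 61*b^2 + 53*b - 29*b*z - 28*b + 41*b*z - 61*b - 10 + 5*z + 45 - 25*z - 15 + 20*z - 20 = -20*b^3 + b^2*(20*z - 72) + b*(12*z - 36)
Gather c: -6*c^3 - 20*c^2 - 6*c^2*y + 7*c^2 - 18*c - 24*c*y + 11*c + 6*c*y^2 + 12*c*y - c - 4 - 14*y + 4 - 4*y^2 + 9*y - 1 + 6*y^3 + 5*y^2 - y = -6*c^3 + c^2*(-6*y - 13) + c*(6*y^2 - 12*y - 8) + 6*y^3 + y^2 - 6*y - 1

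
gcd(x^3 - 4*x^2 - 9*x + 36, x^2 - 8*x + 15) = x - 3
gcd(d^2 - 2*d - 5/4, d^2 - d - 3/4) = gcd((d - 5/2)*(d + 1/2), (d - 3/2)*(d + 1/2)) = d + 1/2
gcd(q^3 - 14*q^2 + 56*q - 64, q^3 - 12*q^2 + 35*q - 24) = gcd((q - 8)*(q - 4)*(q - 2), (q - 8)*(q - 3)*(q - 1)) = q - 8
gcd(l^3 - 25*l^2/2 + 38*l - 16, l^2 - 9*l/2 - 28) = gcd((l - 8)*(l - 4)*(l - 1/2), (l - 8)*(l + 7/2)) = l - 8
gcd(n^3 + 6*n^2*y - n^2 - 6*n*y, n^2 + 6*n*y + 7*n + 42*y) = n + 6*y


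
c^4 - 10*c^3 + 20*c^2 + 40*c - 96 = (c - 6)*(c - 4)*(c - 2)*(c + 2)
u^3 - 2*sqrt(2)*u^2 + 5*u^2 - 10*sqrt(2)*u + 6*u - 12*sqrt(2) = (u + 2)*(u + 3)*(u - 2*sqrt(2))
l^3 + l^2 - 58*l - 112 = (l - 8)*(l + 2)*(l + 7)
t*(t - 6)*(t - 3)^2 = t^4 - 12*t^3 + 45*t^2 - 54*t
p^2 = p^2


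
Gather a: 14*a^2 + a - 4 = 14*a^2 + a - 4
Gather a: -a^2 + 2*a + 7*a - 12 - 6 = -a^2 + 9*a - 18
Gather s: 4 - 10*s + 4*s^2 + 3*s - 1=4*s^2 - 7*s + 3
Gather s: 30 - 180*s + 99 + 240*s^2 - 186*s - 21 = 240*s^2 - 366*s + 108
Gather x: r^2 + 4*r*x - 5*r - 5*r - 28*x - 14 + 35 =r^2 - 10*r + x*(4*r - 28) + 21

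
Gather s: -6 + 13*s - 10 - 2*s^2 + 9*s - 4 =-2*s^2 + 22*s - 20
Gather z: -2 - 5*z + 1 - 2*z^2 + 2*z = -2*z^2 - 3*z - 1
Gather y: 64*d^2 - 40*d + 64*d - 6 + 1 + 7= 64*d^2 + 24*d + 2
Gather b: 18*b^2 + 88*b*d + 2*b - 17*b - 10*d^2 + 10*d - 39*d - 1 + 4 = 18*b^2 + b*(88*d - 15) - 10*d^2 - 29*d + 3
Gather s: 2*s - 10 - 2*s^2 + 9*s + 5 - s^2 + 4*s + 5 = -3*s^2 + 15*s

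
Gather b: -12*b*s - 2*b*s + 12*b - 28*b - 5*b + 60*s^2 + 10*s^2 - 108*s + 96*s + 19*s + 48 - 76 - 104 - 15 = b*(-14*s - 21) + 70*s^2 + 7*s - 147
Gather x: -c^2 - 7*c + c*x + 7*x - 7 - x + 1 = -c^2 - 7*c + x*(c + 6) - 6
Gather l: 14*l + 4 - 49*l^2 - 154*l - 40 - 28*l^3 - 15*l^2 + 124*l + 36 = -28*l^3 - 64*l^2 - 16*l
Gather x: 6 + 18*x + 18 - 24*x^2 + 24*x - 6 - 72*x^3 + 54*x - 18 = -72*x^3 - 24*x^2 + 96*x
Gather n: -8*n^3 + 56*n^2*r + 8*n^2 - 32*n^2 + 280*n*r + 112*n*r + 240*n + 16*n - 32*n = -8*n^3 + n^2*(56*r - 24) + n*(392*r + 224)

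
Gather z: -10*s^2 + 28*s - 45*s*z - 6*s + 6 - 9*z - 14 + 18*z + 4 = -10*s^2 + 22*s + z*(9 - 45*s) - 4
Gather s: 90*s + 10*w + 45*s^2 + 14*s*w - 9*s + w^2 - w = 45*s^2 + s*(14*w + 81) + w^2 + 9*w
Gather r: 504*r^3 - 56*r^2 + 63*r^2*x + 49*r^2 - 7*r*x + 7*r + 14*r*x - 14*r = 504*r^3 + r^2*(63*x - 7) + r*(7*x - 7)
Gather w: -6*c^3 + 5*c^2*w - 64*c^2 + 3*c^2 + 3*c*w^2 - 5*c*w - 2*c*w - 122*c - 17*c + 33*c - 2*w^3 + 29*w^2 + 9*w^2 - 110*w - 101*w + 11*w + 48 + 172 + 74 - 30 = -6*c^3 - 61*c^2 - 106*c - 2*w^3 + w^2*(3*c + 38) + w*(5*c^2 - 7*c - 200) + 264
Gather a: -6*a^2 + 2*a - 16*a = -6*a^2 - 14*a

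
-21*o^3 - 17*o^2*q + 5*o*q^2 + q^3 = (-3*o + q)*(o + q)*(7*o + q)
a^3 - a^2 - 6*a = a*(a - 3)*(a + 2)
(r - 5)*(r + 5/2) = r^2 - 5*r/2 - 25/2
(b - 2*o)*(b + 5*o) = b^2 + 3*b*o - 10*o^2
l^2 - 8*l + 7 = (l - 7)*(l - 1)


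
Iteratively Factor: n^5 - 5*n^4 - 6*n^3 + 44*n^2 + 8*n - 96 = (n - 2)*(n^4 - 3*n^3 - 12*n^2 + 20*n + 48) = (n - 3)*(n - 2)*(n^3 - 12*n - 16) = (n - 3)*(n - 2)*(n + 2)*(n^2 - 2*n - 8) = (n - 3)*(n - 2)*(n + 2)^2*(n - 4)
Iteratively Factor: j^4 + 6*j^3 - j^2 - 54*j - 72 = (j + 4)*(j^3 + 2*j^2 - 9*j - 18) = (j + 3)*(j + 4)*(j^2 - j - 6) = (j - 3)*(j + 3)*(j + 4)*(j + 2)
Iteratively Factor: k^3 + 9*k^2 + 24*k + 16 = (k + 4)*(k^2 + 5*k + 4) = (k + 1)*(k + 4)*(k + 4)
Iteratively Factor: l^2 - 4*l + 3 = (l - 1)*(l - 3)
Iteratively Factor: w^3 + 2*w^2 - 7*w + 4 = (w - 1)*(w^2 + 3*w - 4) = (w - 1)*(w + 4)*(w - 1)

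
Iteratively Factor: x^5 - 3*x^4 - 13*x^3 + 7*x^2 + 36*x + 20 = (x + 2)*(x^4 - 5*x^3 - 3*x^2 + 13*x + 10) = (x - 5)*(x + 2)*(x^3 - 3*x - 2) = (x - 5)*(x + 1)*(x + 2)*(x^2 - x - 2) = (x - 5)*(x - 2)*(x + 1)*(x + 2)*(x + 1)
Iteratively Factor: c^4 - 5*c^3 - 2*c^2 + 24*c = (c - 4)*(c^3 - c^2 - 6*c) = c*(c - 4)*(c^2 - c - 6) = c*(c - 4)*(c + 2)*(c - 3)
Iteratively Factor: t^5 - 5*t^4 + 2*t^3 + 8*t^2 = (t)*(t^4 - 5*t^3 + 2*t^2 + 8*t) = t*(t - 2)*(t^3 - 3*t^2 - 4*t) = t*(t - 2)*(t + 1)*(t^2 - 4*t) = t^2*(t - 2)*(t + 1)*(t - 4)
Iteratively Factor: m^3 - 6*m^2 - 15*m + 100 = (m + 4)*(m^2 - 10*m + 25) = (m - 5)*(m + 4)*(m - 5)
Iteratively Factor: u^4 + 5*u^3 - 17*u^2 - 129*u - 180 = (u - 5)*(u^3 + 10*u^2 + 33*u + 36) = (u - 5)*(u + 4)*(u^2 + 6*u + 9) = (u - 5)*(u + 3)*(u + 4)*(u + 3)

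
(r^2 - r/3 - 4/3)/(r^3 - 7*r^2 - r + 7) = (r - 4/3)/(r^2 - 8*r + 7)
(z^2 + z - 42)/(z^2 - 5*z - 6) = (z + 7)/(z + 1)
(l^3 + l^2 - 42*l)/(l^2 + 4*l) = (l^2 + l - 42)/(l + 4)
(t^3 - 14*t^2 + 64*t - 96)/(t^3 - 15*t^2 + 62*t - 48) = (t^2 - 8*t + 16)/(t^2 - 9*t + 8)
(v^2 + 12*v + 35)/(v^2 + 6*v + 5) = (v + 7)/(v + 1)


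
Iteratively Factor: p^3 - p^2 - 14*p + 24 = (p - 3)*(p^2 + 2*p - 8) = (p - 3)*(p - 2)*(p + 4)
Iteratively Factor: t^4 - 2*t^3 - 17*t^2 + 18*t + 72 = (t + 2)*(t^3 - 4*t^2 - 9*t + 36) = (t - 4)*(t + 2)*(t^2 - 9) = (t - 4)*(t + 2)*(t + 3)*(t - 3)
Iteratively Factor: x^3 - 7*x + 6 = (x - 2)*(x^2 + 2*x - 3) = (x - 2)*(x - 1)*(x + 3)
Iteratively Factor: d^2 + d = (d)*(d + 1)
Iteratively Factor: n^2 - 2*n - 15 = (n - 5)*(n + 3)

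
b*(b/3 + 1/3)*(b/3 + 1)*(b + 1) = b^4/9 + 5*b^3/9 + 7*b^2/9 + b/3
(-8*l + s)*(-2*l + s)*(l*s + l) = 16*l^3*s + 16*l^3 - 10*l^2*s^2 - 10*l^2*s + l*s^3 + l*s^2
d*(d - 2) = d^2 - 2*d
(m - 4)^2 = m^2 - 8*m + 16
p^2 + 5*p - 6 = (p - 1)*(p + 6)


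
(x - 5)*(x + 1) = x^2 - 4*x - 5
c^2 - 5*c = c*(c - 5)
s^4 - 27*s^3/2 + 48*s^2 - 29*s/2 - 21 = (s - 7)*(s - 6)*(s - 1)*(s + 1/2)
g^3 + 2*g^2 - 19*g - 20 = (g - 4)*(g + 1)*(g + 5)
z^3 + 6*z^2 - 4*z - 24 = (z - 2)*(z + 2)*(z + 6)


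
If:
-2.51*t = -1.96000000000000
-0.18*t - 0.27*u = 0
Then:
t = 0.78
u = -0.52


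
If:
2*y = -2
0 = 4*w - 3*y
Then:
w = -3/4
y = -1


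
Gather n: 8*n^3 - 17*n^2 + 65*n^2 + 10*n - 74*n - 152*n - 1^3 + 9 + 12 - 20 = 8*n^3 + 48*n^2 - 216*n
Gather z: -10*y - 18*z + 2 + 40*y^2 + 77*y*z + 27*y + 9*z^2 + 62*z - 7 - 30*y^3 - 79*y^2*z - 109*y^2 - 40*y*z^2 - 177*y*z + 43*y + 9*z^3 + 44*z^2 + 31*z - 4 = -30*y^3 - 69*y^2 + 60*y + 9*z^3 + z^2*(53 - 40*y) + z*(-79*y^2 - 100*y + 75) - 9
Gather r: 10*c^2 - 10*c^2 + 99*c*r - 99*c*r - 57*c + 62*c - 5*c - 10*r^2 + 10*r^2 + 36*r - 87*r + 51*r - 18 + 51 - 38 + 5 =0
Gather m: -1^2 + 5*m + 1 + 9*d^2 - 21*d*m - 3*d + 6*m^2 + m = 9*d^2 - 3*d + 6*m^2 + m*(6 - 21*d)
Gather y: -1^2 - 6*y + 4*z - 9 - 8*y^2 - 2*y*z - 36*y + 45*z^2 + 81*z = -8*y^2 + y*(-2*z - 42) + 45*z^2 + 85*z - 10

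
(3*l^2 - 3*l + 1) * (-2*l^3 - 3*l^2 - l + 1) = -6*l^5 - 3*l^4 + 4*l^3 + 3*l^2 - 4*l + 1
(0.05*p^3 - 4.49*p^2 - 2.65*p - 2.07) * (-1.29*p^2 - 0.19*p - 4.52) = -0.0645*p^5 + 5.7826*p^4 + 4.0456*p^3 + 23.4686*p^2 + 12.3713*p + 9.3564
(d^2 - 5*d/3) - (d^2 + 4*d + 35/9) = -17*d/3 - 35/9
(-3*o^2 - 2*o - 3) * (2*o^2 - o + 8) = -6*o^4 - o^3 - 28*o^2 - 13*o - 24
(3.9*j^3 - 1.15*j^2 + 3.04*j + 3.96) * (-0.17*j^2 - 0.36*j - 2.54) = -0.663*j^5 - 1.2085*j^4 - 10.0088*j^3 + 1.1534*j^2 - 9.1472*j - 10.0584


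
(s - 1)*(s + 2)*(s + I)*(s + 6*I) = s^4 + s^3 + 7*I*s^3 - 8*s^2 + 7*I*s^2 - 6*s - 14*I*s + 12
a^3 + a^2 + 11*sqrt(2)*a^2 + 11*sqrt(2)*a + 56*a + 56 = (a + 1)*(a + 4*sqrt(2))*(a + 7*sqrt(2))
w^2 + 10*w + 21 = (w + 3)*(w + 7)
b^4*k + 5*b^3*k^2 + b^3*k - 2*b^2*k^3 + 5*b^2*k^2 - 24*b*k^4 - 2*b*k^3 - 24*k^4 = (b - 2*k)*(b + 3*k)*(b + 4*k)*(b*k + k)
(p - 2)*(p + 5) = p^2 + 3*p - 10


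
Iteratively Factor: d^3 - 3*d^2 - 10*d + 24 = (d - 4)*(d^2 + d - 6) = (d - 4)*(d + 3)*(d - 2)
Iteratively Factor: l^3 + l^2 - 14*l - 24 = (l - 4)*(l^2 + 5*l + 6) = (l - 4)*(l + 2)*(l + 3)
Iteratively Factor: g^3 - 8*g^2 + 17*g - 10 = (g - 1)*(g^2 - 7*g + 10) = (g - 2)*(g - 1)*(g - 5)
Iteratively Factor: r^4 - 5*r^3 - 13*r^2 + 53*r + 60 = (r + 3)*(r^3 - 8*r^2 + 11*r + 20) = (r + 1)*(r + 3)*(r^2 - 9*r + 20) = (r - 4)*(r + 1)*(r + 3)*(r - 5)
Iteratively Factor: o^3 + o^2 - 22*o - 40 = (o + 2)*(o^2 - o - 20) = (o - 5)*(o + 2)*(o + 4)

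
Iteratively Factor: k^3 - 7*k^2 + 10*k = (k - 5)*(k^2 - 2*k) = k*(k - 5)*(k - 2)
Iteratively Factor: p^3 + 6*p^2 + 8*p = (p + 4)*(p^2 + 2*p) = p*(p + 4)*(p + 2)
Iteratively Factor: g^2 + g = (g + 1)*(g)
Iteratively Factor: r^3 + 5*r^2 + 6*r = (r + 3)*(r^2 + 2*r) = (r + 2)*(r + 3)*(r)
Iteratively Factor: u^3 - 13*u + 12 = (u - 3)*(u^2 + 3*u - 4) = (u - 3)*(u + 4)*(u - 1)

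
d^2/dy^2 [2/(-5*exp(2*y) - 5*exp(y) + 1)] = 10*(-10*(2*exp(y) + 1)^2*exp(y) + (4*exp(y) + 1)*(5*exp(2*y) + 5*exp(y) - 1))*exp(y)/(5*exp(2*y) + 5*exp(y) - 1)^3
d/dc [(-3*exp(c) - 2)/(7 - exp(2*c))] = (-2*(3*exp(c) + 2)*exp(c) + 3*exp(2*c) - 21)*exp(c)/(exp(2*c) - 7)^2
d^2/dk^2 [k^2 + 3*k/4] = 2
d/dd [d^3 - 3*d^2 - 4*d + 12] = 3*d^2 - 6*d - 4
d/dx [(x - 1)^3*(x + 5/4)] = (x - 1)^2*(16*x + 11)/4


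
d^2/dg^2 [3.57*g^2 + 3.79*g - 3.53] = 7.14000000000000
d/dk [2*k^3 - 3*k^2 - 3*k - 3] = 6*k^2 - 6*k - 3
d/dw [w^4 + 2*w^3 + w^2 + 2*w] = 4*w^3 + 6*w^2 + 2*w + 2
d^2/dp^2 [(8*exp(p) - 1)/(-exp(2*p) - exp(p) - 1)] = (-8*exp(4*p) + 12*exp(3*p) + 51*exp(2*p) + 5*exp(p) - 9)*exp(p)/(exp(6*p) + 3*exp(5*p) + 6*exp(4*p) + 7*exp(3*p) + 6*exp(2*p) + 3*exp(p) + 1)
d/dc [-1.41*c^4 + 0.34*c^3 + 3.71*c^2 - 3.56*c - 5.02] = -5.64*c^3 + 1.02*c^2 + 7.42*c - 3.56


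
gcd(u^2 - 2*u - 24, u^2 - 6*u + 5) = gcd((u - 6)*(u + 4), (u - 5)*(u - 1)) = 1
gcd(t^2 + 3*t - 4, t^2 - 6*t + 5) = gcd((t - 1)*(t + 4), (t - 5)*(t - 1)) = t - 1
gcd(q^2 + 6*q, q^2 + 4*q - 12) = q + 6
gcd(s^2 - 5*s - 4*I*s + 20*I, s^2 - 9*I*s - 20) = s - 4*I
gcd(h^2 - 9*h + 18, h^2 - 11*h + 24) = h - 3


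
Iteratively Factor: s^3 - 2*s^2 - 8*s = (s + 2)*(s^2 - 4*s) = (s - 4)*(s + 2)*(s)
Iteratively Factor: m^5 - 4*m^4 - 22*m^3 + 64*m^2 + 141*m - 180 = (m - 5)*(m^4 + m^3 - 17*m^2 - 21*m + 36) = (m - 5)*(m - 4)*(m^3 + 5*m^2 + 3*m - 9) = (m - 5)*(m - 4)*(m - 1)*(m^2 + 6*m + 9) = (m - 5)*(m - 4)*(m - 1)*(m + 3)*(m + 3)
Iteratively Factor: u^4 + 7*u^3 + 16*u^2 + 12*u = (u + 2)*(u^3 + 5*u^2 + 6*u) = (u + 2)*(u + 3)*(u^2 + 2*u) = (u + 2)^2*(u + 3)*(u)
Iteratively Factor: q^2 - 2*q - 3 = (q + 1)*(q - 3)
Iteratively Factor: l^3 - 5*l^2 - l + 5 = (l - 1)*(l^2 - 4*l - 5) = (l - 1)*(l + 1)*(l - 5)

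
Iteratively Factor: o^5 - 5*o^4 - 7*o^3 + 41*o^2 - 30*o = (o - 2)*(o^4 - 3*o^3 - 13*o^2 + 15*o) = (o - 5)*(o - 2)*(o^3 + 2*o^2 - 3*o) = (o - 5)*(o - 2)*(o - 1)*(o^2 + 3*o) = o*(o - 5)*(o - 2)*(o - 1)*(o + 3)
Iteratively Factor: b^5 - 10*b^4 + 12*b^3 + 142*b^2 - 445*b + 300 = (b - 1)*(b^4 - 9*b^3 + 3*b^2 + 145*b - 300) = (b - 5)*(b - 1)*(b^3 - 4*b^2 - 17*b + 60) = (b - 5)*(b - 1)*(b + 4)*(b^2 - 8*b + 15) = (b - 5)^2*(b - 1)*(b + 4)*(b - 3)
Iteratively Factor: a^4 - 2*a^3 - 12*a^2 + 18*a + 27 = (a + 3)*(a^3 - 5*a^2 + 3*a + 9) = (a + 1)*(a + 3)*(a^2 - 6*a + 9) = (a - 3)*(a + 1)*(a + 3)*(a - 3)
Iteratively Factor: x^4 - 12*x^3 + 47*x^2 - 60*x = (x - 4)*(x^3 - 8*x^2 + 15*x) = x*(x - 4)*(x^2 - 8*x + 15) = x*(x - 5)*(x - 4)*(x - 3)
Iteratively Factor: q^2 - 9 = (q - 3)*(q + 3)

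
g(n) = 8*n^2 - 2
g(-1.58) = 17.97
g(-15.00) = 1798.00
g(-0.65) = 1.38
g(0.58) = 0.69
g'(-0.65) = -10.40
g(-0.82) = 3.38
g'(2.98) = 47.68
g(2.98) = 69.04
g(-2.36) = 42.56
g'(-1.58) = -25.28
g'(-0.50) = -8.00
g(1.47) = 15.29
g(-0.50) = 0.00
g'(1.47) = 23.52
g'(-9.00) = -144.00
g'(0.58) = 9.28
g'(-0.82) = -13.12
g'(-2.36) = -37.76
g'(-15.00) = -240.00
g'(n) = 16*n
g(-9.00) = 646.00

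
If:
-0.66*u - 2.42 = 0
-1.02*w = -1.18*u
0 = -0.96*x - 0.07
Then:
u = -3.67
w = -4.24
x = -0.07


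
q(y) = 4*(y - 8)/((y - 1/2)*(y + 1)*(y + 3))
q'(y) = -4*(y - 8)/((y - 1/2)*(y + 1)*(y + 3)^2) - 4*(y - 8)/((y - 1/2)*(y + 1)^2*(y + 3)) - 4*(y - 8)/((y - 1/2)^2*(y + 1)*(y + 3)) + 4/((y - 1/2)*(y + 1)*(y + 3)) = 8*(-4*y^3 + 41*y^2 + 112*y + 13)/(4*y^6 + 28*y^5 + 57*y^4 + 16*y^3 - 38*y^2 - 12*y + 9)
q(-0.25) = 21.33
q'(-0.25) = -10.34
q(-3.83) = 4.65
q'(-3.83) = 7.93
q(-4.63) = 1.66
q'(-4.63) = 1.67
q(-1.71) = -19.19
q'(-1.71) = -18.86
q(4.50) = -0.08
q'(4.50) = 0.07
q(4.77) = -0.07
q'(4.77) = 0.06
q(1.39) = -2.83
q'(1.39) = 5.44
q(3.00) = -0.33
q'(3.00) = 0.34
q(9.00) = 0.00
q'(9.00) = 0.00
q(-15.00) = 0.04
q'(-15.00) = 0.01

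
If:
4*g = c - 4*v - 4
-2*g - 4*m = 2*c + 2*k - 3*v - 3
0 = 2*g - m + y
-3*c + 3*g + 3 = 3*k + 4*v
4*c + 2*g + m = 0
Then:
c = 56/229 - 5*y/229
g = -209*y/916 - 56/229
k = 329/229 - 461*y/916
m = 249*y/458 - 112/229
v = 51*y/229 - 159/229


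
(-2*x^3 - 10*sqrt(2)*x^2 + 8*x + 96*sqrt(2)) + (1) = -2*x^3 - 10*sqrt(2)*x^2 + 8*x + 1 + 96*sqrt(2)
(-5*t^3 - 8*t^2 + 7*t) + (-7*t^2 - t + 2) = -5*t^3 - 15*t^2 + 6*t + 2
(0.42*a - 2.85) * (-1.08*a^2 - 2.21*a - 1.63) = -0.4536*a^3 + 2.1498*a^2 + 5.6139*a + 4.6455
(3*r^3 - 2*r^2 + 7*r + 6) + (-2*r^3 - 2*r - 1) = r^3 - 2*r^2 + 5*r + 5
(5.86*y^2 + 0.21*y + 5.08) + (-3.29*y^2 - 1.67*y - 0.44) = 2.57*y^2 - 1.46*y + 4.64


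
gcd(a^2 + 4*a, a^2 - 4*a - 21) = 1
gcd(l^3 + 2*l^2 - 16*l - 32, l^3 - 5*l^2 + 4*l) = l - 4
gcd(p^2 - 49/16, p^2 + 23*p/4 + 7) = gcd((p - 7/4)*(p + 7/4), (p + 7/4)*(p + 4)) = p + 7/4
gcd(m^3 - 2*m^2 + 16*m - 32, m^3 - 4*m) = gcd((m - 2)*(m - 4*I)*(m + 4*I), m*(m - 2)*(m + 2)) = m - 2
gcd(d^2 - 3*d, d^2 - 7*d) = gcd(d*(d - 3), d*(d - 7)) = d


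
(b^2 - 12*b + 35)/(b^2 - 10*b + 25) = (b - 7)/(b - 5)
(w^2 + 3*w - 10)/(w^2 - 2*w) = (w + 5)/w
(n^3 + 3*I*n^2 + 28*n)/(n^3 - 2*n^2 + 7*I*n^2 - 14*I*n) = (n - 4*I)/(n - 2)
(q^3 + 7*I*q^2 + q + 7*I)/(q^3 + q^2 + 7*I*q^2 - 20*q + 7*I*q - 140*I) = (q^2 + 1)/(q^2 + q - 20)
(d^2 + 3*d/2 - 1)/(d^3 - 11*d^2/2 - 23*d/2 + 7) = 1/(d - 7)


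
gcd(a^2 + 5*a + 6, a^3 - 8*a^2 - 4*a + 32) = a + 2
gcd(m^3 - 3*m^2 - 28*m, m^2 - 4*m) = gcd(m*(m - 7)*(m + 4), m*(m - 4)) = m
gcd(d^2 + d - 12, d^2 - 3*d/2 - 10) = 1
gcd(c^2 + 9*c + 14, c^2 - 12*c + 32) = 1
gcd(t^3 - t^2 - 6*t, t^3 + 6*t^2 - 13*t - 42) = t^2 - t - 6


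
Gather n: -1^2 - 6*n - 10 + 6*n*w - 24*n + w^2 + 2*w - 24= n*(6*w - 30) + w^2 + 2*w - 35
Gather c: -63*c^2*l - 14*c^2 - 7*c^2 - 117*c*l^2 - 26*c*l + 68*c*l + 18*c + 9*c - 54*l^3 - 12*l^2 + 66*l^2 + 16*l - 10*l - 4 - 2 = c^2*(-63*l - 21) + c*(-117*l^2 + 42*l + 27) - 54*l^3 + 54*l^2 + 6*l - 6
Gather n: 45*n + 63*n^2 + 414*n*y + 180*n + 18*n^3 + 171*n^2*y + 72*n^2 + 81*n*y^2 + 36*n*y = 18*n^3 + n^2*(171*y + 135) + n*(81*y^2 + 450*y + 225)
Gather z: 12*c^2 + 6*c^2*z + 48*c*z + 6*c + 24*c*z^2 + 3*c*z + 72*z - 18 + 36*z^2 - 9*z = 12*c^2 + 6*c + z^2*(24*c + 36) + z*(6*c^2 + 51*c + 63) - 18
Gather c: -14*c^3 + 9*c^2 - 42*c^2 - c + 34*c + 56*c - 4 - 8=-14*c^3 - 33*c^2 + 89*c - 12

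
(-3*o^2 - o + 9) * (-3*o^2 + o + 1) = 9*o^4 - 31*o^2 + 8*o + 9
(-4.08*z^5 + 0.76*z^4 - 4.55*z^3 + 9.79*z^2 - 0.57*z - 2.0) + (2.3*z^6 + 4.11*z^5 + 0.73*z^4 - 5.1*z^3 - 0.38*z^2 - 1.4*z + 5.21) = 2.3*z^6 + 0.0300000000000002*z^5 + 1.49*z^4 - 9.65*z^3 + 9.41*z^2 - 1.97*z + 3.21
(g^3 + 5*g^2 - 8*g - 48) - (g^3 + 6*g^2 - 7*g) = -g^2 - g - 48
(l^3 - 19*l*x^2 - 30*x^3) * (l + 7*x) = l^4 + 7*l^3*x - 19*l^2*x^2 - 163*l*x^3 - 210*x^4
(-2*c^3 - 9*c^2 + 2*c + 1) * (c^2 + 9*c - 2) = -2*c^5 - 27*c^4 - 75*c^3 + 37*c^2 + 5*c - 2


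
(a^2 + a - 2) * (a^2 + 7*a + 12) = a^4 + 8*a^3 + 17*a^2 - 2*a - 24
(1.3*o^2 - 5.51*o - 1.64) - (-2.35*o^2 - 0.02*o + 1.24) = 3.65*o^2 - 5.49*o - 2.88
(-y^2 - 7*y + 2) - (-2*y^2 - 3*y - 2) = y^2 - 4*y + 4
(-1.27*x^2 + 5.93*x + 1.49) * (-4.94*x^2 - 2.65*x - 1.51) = 6.2738*x^4 - 25.9287*x^3 - 21.1574*x^2 - 12.9028*x - 2.2499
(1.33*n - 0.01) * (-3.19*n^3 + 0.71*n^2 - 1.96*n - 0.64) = -4.2427*n^4 + 0.9762*n^3 - 2.6139*n^2 - 0.8316*n + 0.0064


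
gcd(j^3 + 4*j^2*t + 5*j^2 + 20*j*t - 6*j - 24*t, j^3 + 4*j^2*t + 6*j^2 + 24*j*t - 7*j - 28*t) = j^2 + 4*j*t - j - 4*t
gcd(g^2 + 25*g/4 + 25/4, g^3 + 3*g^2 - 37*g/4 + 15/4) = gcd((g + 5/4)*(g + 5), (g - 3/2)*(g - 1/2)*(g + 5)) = g + 5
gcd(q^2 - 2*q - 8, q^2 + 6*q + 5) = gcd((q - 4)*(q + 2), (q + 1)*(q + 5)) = 1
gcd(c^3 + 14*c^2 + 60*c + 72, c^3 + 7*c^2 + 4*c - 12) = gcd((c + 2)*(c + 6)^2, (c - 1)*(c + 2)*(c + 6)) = c^2 + 8*c + 12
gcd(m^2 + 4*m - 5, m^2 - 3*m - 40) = m + 5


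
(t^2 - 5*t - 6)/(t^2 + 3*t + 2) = (t - 6)/(t + 2)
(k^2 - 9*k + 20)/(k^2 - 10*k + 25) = (k - 4)/(k - 5)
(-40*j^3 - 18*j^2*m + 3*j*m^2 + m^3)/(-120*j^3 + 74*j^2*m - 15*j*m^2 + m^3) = (10*j^2 + 7*j*m + m^2)/(30*j^2 - 11*j*m + m^2)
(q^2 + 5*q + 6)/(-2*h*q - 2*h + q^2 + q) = (q^2 + 5*q + 6)/(-2*h*q - 2*h + q^2 + q)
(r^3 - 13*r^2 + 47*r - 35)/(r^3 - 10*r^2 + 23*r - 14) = (r - 5)/(r - 2)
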